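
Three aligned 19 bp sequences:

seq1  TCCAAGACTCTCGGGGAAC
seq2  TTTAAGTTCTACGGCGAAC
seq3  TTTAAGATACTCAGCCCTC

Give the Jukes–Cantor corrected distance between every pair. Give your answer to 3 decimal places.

seq1–seq2: 8/19 sites differ → p ≈ 0.421053, d = −0.75 ln(1 − 0.561404) = 0.618132 ≈ 0.618.
seq1–seq3: 9/19 sites differ → p ≈ 0.473684, d = −0.75 ln(1 − 0.631579) = 0.748897 ≈ 0.749.
seq2–seq3: 8/19 sites differ → p ≈ 0.421053, d = −0.75 ln(1 − 0.561404) = 0.618132 ≈ 0.618.

d(seq1,seq2) = 0.618, d(seq1,seq3) = 0.749, d(seq2,seq3) = 0.618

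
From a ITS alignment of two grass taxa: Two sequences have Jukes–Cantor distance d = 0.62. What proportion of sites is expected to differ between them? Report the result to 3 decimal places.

0.422

p = (3/4)(1 − e^(−4d/3)) = 0.75 × (1 − e^(-0.826667)) = 0.75 × (1 − 0.437505) = 0.421871.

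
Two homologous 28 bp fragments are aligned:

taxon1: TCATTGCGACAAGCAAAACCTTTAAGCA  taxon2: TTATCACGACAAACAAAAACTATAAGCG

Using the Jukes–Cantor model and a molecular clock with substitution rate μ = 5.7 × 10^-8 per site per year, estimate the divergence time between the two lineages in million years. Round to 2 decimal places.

2.67

The sequences differ at 7 of 28 sites (2, 5, 6, 13, 19, 22, 28), so p = 7/28 = 0.25.
d = −(3/4) ln(1 − 4p/3) = −0.75 ln(1 − 0.333333) = −0.75 ln(0.666667)
  = −0.75 × (-0.405465) = 0.304099 substitutions/site.
Under a molecular clock d = 2μt, so t = d/(2μ) = 0.304099 / (2 × 5.7 × 10^-8) = 2.67 million years.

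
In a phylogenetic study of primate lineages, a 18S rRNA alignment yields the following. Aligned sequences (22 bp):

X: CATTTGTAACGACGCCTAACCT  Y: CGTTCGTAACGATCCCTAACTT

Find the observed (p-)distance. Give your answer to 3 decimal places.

0.227

The sequences differ at 5 of 22 positions (sites 2, 5, 13, 14, 21).
p = 5/22 = 0.227272… ≈ 0.227 (to 3 d.p.).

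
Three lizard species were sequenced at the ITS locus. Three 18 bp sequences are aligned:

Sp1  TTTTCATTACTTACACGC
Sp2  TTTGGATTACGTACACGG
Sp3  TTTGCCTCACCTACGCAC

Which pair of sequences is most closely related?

Sp1–Sp2: 4/18 differ, p = 0.222, d = 0.264.
Sp1–Sp3: 6/18 differ, p = 0.333, d = 0.441.
Sp2–Sp3: 7/18 differ, p = 0.389, d = 0.548.
The smallest distance is between Sp1 and Sp2.

Sp1 and Sp2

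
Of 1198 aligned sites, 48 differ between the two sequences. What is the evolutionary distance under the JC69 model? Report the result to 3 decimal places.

p = 48/1198 ≈ 0.040067.
d = −(3/4) ln(1 − 4p/3) = −0.75 ln(1 − 0.053423) = −0.75 ln(0.946577)
  = −0.75 × (-0.054903) = 0.041177 substitutions/site.

0.041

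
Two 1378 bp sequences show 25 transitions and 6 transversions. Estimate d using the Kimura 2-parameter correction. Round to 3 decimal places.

0.023

P = 25/1378 ≈ 0.018142 and Q = 6/1378 ≈ 0.004354.
Under the Kimura two-parameter model, d = −½ ln(1 − 2P − Q) − ¼ ln(1 − 2Q).
1 − 2P − Q = 0.959362, giving −½ ln(0.959362) = 0.020743.
1 − 2Q = 0.991292, giving −¼ ln(0.991292) = 0.002187.
d = 0.020743 + 0.002187 = 0.022930.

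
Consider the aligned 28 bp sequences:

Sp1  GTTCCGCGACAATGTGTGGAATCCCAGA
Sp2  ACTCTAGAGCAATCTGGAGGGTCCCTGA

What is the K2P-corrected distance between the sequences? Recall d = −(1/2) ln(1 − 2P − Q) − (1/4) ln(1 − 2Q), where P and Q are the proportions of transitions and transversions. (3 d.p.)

Of 28 sites, 9 differences are transitions and 4 are transversions, so P = 9/28 ≈ 0.321429 and Q = 4/28 ≈ 0.142857.
Under the Kimura two-parameter model, d = −½ ln(1 − 2P − Q) − ¼ ln(1 − 2Q).
1 − 2P − Q = 0.214285, giving −½ ln(0.214285) = 0.770224.
1 − 2Q = 0.714286, giving −¼ ln(0.714286) = 0.084118.
d = 0.770224 + 0.084118 = 0.854342.

0.854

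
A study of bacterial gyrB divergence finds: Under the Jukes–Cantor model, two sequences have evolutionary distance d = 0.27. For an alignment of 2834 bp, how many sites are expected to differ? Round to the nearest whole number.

643

Invert JC69: p = (3/4)(1 − e^(−4d/3)) = 0.75 × (1 − e^(-0.36)) = 0.75 × (1 − 0.697676) = 0.226743.
Expected differing sites = pL ≈ 0.226743 × 2834 = 642.589662 ≈ 643.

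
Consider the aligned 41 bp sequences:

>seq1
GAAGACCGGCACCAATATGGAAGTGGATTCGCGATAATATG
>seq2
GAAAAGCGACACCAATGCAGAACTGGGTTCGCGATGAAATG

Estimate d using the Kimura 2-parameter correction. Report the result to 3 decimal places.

Of 41 sites, 7 differences are transitions and 3 are transversions, so P = 7/41 ≈ 0.170732 and Q = 3/41 ≈ 0.073171.
Under the Kimura two-parameter model, d = −½ ln(1 − 2P − Q) − ¼ ln(1 − 2Q).
1 − 2P − Q = 0.585365, giving −½ ln(0.585365) = 0.267760.
1 − 2Q = 0.853658, giving −¼ ln(0.853658) = 0.039556.
d = 0.267760 + 0.039556 = 0.307316.

0.307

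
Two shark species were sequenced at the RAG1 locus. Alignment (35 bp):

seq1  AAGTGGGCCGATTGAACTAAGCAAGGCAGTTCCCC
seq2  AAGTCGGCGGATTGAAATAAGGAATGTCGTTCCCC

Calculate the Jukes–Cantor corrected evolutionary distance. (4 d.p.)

0.2326

The sequences differ at 7 of 35 sites (5, 9, 17, 22, 25, 27, 28), so p = 7/35 = 0.2.
d = −(3/4) ln(1 − 4p/3) = −0.75 ln(1 − 0.266667) = −0.75 ln(0.733333)
  = −0.75 × (-0.310155) = 0.232616 substitutions/site.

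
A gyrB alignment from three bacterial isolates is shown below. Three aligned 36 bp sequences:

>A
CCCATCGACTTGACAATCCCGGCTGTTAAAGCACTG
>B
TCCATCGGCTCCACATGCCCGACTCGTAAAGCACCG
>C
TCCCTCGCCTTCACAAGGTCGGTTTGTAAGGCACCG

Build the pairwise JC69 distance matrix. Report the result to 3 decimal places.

d(A,B) = 0.347, d(A,C) = 0.441, d(B,C) = 0.347

A–B: 10/36 sites differ → p ≈ 0.277778, d = −0.75 ln(1 − 0.370371) = 0.346968 ≈ 0.347.
A–C: 12/36 sites differ → p ≈ 0.333333, d = −0.75 ln(1 − 0.444444) = 0.440839 ≈ 0.441.
B–C: 10/36 sites differ → p ≈ 0.277778, d = −0.75 ln(1 − 0.370371) = 0.346968 ≈ 0.347.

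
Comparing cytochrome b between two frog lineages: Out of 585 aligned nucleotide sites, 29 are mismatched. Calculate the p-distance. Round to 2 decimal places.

p = 29/585 = 0.049572… ≈ 0.05 (to 2 d.p.).

0.05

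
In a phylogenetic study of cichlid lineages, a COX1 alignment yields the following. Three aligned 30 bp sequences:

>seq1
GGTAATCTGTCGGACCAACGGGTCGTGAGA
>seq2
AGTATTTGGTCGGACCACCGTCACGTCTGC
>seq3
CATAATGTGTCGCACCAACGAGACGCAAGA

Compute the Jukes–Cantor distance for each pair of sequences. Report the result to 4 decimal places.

seq1–seq2: 11/30 sites differ → p ≈ 0.366667, d = −0.75 ln(1 − 0.488889) = 0.503376 ≈ 0.5034.
seq1–seq3: 8/30 sites differ → p ≈ 0.266667, d = −0.75 ln(1 − 0.355556) = 0.329526 ≈ 0.3295.
seq2–seq3: 13/30 sites differ → p ≈ 0.433333, d = −0.75 ln(1 − 0.577777) = 0.646666 ≈ 0.6467.

d(seq1,seq2) = 0.5034, d(seq1,seq3) = 0.3295, d(seq2,seq3) = 0.6467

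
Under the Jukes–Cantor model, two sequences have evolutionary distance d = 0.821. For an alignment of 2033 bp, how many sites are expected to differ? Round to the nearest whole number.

Invert JC69: p = (3/4)(1 − e^(−4d/3)) = 0.75 × (1 − e^(-1.094667)) = 0.75 × (1 − 0.334651) = 0.499012.
Expected differing sites = pL ≈ 0.499012 × 2033 = 1014.491396 ≈ 1014.

1014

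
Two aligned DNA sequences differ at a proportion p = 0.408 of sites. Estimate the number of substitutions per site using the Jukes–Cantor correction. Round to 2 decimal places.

0.59

d = −(3/4) ln(1 − 4p/3) = −0.75 ln(1 − 0.544) = −0.75 ln(0.456)
  = −0.75 × (-0.785262) = 0.588947 substitutions/site.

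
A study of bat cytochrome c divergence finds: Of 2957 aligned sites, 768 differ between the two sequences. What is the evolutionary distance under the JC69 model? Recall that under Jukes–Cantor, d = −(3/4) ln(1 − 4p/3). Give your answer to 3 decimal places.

p = 768/2957 ≈ 0.259723.
d = −(3/4) ln(1 − 4p/3) = −0.75 ln(1 − 0.346297) = −0.75 ln(0.653703)
  = −0.75 × (-0.425102) = 0.318827 substitutions/site.

0.319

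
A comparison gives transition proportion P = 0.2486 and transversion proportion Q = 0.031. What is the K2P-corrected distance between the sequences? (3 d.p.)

0.392

Under the Kimura two-parameter model, d = −½ ln(1 − 2P − Q) − ¼ ln(1 − 2Q).
1 − 2P − Q = 0.4718, giving −½ ln(0.4718) = 0.375600.
1 − 2Q = 0.938, giving −¼ ln(0.938) = 0.016001.
d = 0.375600 + 0.016001 = 0.391601.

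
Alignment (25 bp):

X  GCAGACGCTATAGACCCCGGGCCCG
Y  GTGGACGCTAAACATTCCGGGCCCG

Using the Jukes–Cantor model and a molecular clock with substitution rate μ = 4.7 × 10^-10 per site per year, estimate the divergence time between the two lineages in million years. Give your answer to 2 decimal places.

The sequences differ at 6 of 25 sites (2, 3, 11, 13, 15, 16), so p = 6/25 = 0.24.
d = −(3/4) ln(1 − 4p/3) = −0.75 ln(1 − 0.32) = −0.75 ln(0.68)
  = −0.75 × (-0.385662) = 0.289247 substitutions/site.
Under a molecular clock d = 2μt, so t = d/(2μ) = 0.289247 / (2 × 4.7 × 10^-10) = 307.71 million years.

307.71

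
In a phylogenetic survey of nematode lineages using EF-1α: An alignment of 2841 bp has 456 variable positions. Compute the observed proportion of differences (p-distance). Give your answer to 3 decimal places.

0.161

p = 456/2841 = 0.160506… ≈ 0.161 (to 3 d.p.).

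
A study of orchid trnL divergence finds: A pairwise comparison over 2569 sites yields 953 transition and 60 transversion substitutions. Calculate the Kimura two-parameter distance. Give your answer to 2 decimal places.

P = 953/2569 ≈ 0.370961 and Q = 60/2569 ≈ 0.023355.
Under the Kimura two-parameter model, d = −½ ln(1 − 2P − Q) − ¼ ln(1 − 2Q).
1 − 2P − Q = 0.234723, giving −½ ln(0.234723) = 0.724675.
1 − 2Q = 0.95329, giving −¼ ln(0.95329) = 0.011959.
d = 0.724675 + 0.011959 = 0.736634.

0.74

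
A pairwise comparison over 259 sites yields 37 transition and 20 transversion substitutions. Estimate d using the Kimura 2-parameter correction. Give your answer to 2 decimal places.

P = 37/259 ≈ 0.142857 and Q = 20/259 ≈ 0.07722.
Under the Kimura two-parameter model, d = −½ ln(1 − 2P − Q) − ¼ ln(1 − 2Q).
1 − 2P − Q = 0.637066, giving −½ ln(0.637066) = 0.225441.
1 − 2Q = 0.84556, giving −¼ ln(0.84556) = 0.041939.
d = 0.225441 + 0.041939 = 0.267380.

0.27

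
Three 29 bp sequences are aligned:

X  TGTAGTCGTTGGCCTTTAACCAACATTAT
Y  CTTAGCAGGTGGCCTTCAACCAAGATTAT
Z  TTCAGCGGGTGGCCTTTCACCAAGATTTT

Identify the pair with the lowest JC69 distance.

Y and Z

X–Y: 7/29 differ, p = 0.241, d = 0.291.
X–Z: 8/29 differ, p = 0.276, d = 0.344.
Y–Z: 6/29 differ, p = 0.207, d = 0.242.
The smallest distance is between Y and Z.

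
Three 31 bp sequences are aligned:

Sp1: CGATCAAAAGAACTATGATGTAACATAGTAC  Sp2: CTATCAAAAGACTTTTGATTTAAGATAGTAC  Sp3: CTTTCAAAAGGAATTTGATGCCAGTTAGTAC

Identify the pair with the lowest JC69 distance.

Sp1–Sp2: 6/31 differ, p = 0.194, d = 0.224.
Sp1–Sp3: 9/31 differ, p = 0.290, d = 0.367.
Sp2–Sp3: 8/31 differ, p = 0.258, d = 0.316.
The smallest distance is between Sp1 and Sp2.

Sp1 and Sp2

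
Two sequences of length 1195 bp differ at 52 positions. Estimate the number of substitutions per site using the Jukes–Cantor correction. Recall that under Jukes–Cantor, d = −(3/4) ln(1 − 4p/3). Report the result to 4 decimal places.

0.0448

p = 52/1195 ≈ 0.043515.
d = −(3/4) ln(1 − 4p/3) = −0.75 ln(1 − 0.05802) = −0.75 ln(0.94198)
  = −0.75 × (-0.059771) = 0.044828 substitutions/site.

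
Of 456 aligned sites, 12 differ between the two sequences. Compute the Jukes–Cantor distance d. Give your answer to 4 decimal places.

p = 12/456 ≈ 0.026316.
d = −(3/4) ln(1 − 4p/3) = −0.75 ln(1 − 0.035088) = −0.75 ln(0.964912)
  = −0.75 × (-0.035718) = 0.026789 substitutions/site.

0.0268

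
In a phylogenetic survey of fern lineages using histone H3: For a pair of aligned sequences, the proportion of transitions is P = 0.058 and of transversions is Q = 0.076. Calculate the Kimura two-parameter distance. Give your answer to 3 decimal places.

0.148

Under the Kimura two-parameter model, d = −½ ln(1 − 2P − Q) − ¼ ln(1 − 2Q).
1 − 2P − Q = 0.808, giving −½ ln(0.808) = 0.106597.
1 − 2Q = 0.848, giving −¼ ln(0.848) = 0.041219.
d = 0.106597 + 0.041219 = 0.147816.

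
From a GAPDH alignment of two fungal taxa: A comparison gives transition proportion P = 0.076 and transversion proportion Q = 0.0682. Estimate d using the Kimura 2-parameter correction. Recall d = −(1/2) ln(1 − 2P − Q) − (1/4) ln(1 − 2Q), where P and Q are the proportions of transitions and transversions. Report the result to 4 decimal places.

0.1610

Under the Kimura two-parameter model, d = −½ ln(1 − 2P − Q) − ¼ ln(1 − 2Q).
1 − 2P − Q = 0.7798, giving −½ ln(0.7798) = 0.124359.
1 − 2Q = 0.8636, giving −¼ ln(0.8636) = 0.036661.
d = 0.124359 + 0.036661 = 0.161020.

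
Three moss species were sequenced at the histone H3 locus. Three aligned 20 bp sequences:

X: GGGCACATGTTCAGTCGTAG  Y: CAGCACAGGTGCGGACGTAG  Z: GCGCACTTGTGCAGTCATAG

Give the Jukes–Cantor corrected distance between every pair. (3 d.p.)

d(X,Y) = 0.383, d(X,Z) = 0.233, d(Y,Z) = 0.471

X–Y: 6/20 sites differ → p = 0.3, d = −0.75 ln(1 − 0.4) = 0.383119 ≈ 0.383.
X–Z: 4/20 sites differ → p = 0.2, d = −0.75 ln(1 − 0.266667) = 0.232617 ≈ 0.233.
Y–Z: 7/20 sites differ → p = 0.35, d = −0.75 ln(1 − 0.466667) = 0.471457 ≈ 0.471.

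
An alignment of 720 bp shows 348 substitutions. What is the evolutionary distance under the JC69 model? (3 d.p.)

0.776

p = 348/720 ≈ 0.483333.
d = −(3/4) ln(1 − 4p/3) = −0.75 ln(1 − 0.644444) = −0.75 ln(0.355556)
  = −0.75 × (-1.034073) = 0.775555 substitutions/site.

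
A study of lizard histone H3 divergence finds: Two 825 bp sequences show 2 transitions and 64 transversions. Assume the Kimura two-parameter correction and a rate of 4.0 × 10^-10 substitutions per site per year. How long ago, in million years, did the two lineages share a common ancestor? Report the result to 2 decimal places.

P = 2/825 ≈ 0.002424 and Q = 64/825 ≈ 0.077576.
Under the Kimura two-parameter model, d = −½ ln(1 − 2P − Q) − ¼ ln(1 − 2Q).
1 − 2P − Q = 0.917576, giving −½ ln(0.917576) = 0.043010.
1 − 2Q = 0.844848, giving −¼ ln(0.844848) = 0.042150.
d = 0.043010 + 0.042150 = 0.085160.
Under a molecular clock d = 2μt, so t = d/(2μ) = 0.085160 / (2 × 4.0 × 10^-10) = 106.45 million years.

106.45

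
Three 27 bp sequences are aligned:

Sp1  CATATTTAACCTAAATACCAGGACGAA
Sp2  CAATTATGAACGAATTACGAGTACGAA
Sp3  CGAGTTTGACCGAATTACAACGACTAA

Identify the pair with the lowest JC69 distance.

Sp2 and Sp3

Sp1–Sp2: 9/27 differ, p = 0.333, d = 0.441.
Sp1–Sp3: 9/27 differ, p = 0.333, d = 0.441.
Sp2–Sp3: 8/27 differ, p = 0.296, d = 0.377.
The smallest distance is between Sp2 and Sp3.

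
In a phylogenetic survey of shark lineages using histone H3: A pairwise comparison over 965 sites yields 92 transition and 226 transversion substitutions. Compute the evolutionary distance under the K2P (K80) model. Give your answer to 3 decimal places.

P = 92/965 ≈ 0.095337 and Q = 226/965 ≈ 0.234197.
Under the Kimura two-parameter model, d = −½ ln(1 − 2P − Q) − ¼ ln(1 − 2Q).
1 − 2P − Q = 0.575129, giving −½ ln(0.575129) = 0.276580.
1 − 2Q = 0.531606, giving −¼ ln(0.531606) = 0.157963.
d = 0.276580 + 0.157963 = 0.434543.

0.435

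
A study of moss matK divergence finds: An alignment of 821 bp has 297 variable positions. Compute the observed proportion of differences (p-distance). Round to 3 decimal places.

p = 297/821 = 0.361753… ≈ 0.362 (to 3 d.p.).

0.362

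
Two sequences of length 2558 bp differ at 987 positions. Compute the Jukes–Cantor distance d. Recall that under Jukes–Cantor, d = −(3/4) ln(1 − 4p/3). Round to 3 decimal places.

0.542

p = 987/2558 ≈ 0.385848.
d = −(3/4) ln(1 − 4p/3) = −0.75 ln(1 − 0.514464) = −0.75 ln(0.485536)
  = −0.75 × (-0.722502) = 0.541877 substitutions/site.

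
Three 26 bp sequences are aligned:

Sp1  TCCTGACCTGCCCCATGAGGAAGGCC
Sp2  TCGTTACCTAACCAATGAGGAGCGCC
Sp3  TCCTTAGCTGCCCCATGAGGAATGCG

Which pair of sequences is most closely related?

Sp1–Sp2: 7/26 differ, p = 0.269, d = 0.334.
Sp1–Sp3: 4/26 differ, p = 0.154, d = 0.172.
Sp2–Sp3: 8/26 differ, p = 0.308, d = 0.396.
The smallest distance is between Sp1 and Sp3.

Sp1 and Sp3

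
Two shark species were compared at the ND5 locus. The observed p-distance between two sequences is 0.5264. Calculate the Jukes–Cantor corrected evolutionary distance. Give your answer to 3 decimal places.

d = −(3/4) ln(1 − 4p/3) = −0.75 ln(1 − 0.701867) = −0.75 ln(0.298133)
  = −0.75 × (-1.210216) = 0.907662 substitutions/site.

0.908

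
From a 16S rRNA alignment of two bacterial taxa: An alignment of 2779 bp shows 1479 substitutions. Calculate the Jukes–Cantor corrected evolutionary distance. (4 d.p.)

p = 1479/2779 ≈ 0.532206.
d = −(3/4) ln(1 − 4p/3) = −0.75 ln(1 − 0.709608) = −0.75 ln(0.290392)
  = −0.75 × (-1.236524) = 0.927393 substitutions/site.

0.9274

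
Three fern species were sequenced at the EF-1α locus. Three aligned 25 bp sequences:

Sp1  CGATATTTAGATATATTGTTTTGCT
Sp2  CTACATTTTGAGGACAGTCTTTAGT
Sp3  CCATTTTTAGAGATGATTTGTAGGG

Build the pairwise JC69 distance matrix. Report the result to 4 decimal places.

Sp1–Sp2: 13/25 sites differ → p = 0.52, d = −0.75 ln(1 − 0.693333) = 0.886495 ≈ 0.8865.
Sp1–Sp3: 10/25 sites differ → p = 0.4, d = −0.75 ln(1 − 0.533333) = 0.571605 ≈ 0.5716.
Sp2–Sp3: 13/25 sites differ → p = 0.52, d = −0.75 ln(1 − 0.693333) = 0.886495 ≈ 0.8865.

d(Sp1,Sp2) = 0.8865, d(Sp1,Sp3) = 0.5716, d(Sp2,Sp3) = 0.8865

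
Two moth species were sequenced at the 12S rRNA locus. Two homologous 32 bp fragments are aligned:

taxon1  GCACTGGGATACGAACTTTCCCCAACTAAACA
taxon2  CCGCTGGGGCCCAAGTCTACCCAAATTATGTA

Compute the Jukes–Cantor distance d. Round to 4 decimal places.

0.7356

The sequences differ at 15 of 32 sites, so p = 15/32 = 0.46875.
d = −(3/4) ln(1 − 4p/3) = −0.75 ln(1 − 0.625) = −0.75 ln(0.375)
  = −0.75 × (-0.980829) = 0.735622 substitutions/site.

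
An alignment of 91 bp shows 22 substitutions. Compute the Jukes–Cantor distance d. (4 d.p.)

0.2918

p = 22/91 ≈ 0.241758.
d = −(3/4) ln(1 − 4p/3) = −0.75 ln(1 − 0.322344) = −0.75 ln(0.677656)
  = −0.75 × (-0.389115) = 0.291836 substitutions/site.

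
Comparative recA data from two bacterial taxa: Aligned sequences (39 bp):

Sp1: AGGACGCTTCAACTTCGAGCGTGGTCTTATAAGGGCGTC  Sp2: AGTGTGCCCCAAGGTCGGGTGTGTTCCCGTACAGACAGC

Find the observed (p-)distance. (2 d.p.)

The sequences differ at 18 of 39 positions.
p = 18/39 = 0.461538… ≈ 0.46 (to 2 d.p.).

0.46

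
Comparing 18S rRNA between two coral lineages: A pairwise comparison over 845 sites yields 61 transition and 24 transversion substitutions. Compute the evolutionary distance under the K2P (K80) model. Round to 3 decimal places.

0.109

P = 61/845 ≈ 0.072189 and Q = 24/845 ≈ 0.028402.
Under the Kimura two-parameter model, d = −½ ln(1 − 2P − Q) − ¼ ln(1 − 2Q).
1 − 2P − Q = 0.82722, giving −½ ln(0.82722) = 0.094842.
1 − 2Q = 0.943196, giving −¼ ln(0.943196) = 0.014620.
d = 0.094842 + 0.014620 = 0.109462.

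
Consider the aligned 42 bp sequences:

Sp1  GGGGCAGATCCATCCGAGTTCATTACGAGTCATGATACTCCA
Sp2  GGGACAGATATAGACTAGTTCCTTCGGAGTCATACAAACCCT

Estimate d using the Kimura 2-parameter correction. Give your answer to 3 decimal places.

0.487

Of 42 sites, 4 differences are transitions and 11 are transversions, so P = 4/42 ≈ 0.095238 and Q = 11/42 ≈ 0.261905.
Under the Kimura two-parameter model, d = −½ ln(1 − 2P − Q) − ¼ ln(1 − 2Q).
1 − 2P − Q = 0.547619, giving −½ ln(0.547619) = 0.301088.
1 − 2Q = 0.47619, giving −¼ ln(0.47619) = 0.185485.
d = 0.301088 + 0.185485 = 0.486573.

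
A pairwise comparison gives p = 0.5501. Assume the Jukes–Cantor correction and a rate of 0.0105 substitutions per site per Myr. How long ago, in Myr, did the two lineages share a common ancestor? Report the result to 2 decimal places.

d = −(3/4) ln(1 − 4p/3) = −0.75 ln(1 − 0.733467) = −0.75 ln(0.266533)
  = −0.75 × (-1.322257) = 0.991693 substitutions/site.
Under a molecular clock d = 2μt, so t = d/(2μ) = 0.991693 / (2 × 0.0105) = 47.22 Myr.

47.22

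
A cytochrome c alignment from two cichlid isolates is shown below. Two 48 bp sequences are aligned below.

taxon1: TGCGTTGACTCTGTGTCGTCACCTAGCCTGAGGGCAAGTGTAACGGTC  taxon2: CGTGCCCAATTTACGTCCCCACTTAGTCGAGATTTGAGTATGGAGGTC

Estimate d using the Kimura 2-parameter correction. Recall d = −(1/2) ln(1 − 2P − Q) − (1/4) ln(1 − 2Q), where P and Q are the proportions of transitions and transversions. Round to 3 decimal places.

1.217

Of 48 sites, 18 differences are transitions and 7 are transversions, so P = 18/48 = 0.375 and Q = 7/48 ≈ 0.145833.
Under the Kimura two-parameter model, d = −½ ln(1 − 2P − Q) − ¼ ln(1 − 2Q).
1 − 2P − Q = 0.104167, giving −½ ln(0.104167) = 1.130880.
1 − 2Q = 0.708334, giving −¼ ln(0.708334) = 0.086210.
d = 1.130880 + 0.086210 = 1.217090.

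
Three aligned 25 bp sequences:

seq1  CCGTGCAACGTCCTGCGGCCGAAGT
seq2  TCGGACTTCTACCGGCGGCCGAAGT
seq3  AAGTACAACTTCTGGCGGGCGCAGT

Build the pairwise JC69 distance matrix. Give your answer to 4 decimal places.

d(seq1,seq2) = 0.4172, d(seq1,seq3) = 0.4172, d(seq2,seq3) = 0.4904

seq1–seq2: 8/25 sites differ → p = 0.32, d = −0.75 ln(1 − 0.426667) = 0.417216 ≈ 0.4172.
seq1–seq3: 8/25 sites differ → p = 0.32, d = −0.75 ln(1 − 0.426667) = 0.417216 ≈ 0.4172.
seq2–seq3: 9/25 sites differ → p = 0.36, d = −0.75 ln(1 − 0.48) = 0.490445 ≈ 0.4904.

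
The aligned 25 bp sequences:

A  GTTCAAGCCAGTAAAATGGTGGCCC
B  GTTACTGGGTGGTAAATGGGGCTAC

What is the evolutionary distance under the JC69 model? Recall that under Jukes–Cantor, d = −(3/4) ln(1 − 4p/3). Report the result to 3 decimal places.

0.766

The sequences differ at 12 of 25 sites, so p = 12/25 = 0.48.
d = −(3/4) ln(1 − 4p/3) = −0.75 ln(1 − 0.64) = −0.75 ln(0.36)
  = −0.75 × (-1.021651) = 0.766238 substitutions/site.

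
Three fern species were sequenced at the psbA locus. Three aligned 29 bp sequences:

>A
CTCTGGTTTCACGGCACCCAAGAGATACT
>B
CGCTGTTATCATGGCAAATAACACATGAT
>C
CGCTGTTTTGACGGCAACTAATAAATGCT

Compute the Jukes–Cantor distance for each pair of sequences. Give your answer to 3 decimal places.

d(A,B) = 0.529, d(A,C) = 0.344, d(B,C) = 0.291

A–B: 11/29 sites differ → p ≈ 0.37931, d = −0.75 ln(1 − 0.505747) = 0.528531 ≈ 0.529.
A–C: 8/29 sites differ → p ≈ 0.275862, d = −0.75 ln(1 − 0.367816) = 0.343931 ≈ 0.344.
B–C: 7/29 sites differ → p ≈ 0.241379, d = −0.75 ln(1 − 0.321839) = 0.291278 ≈ 0.291.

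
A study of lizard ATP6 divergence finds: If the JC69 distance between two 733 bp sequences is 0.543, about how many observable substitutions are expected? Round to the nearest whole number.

Invert JC69: p = (3/4)(1 − e^(−4d/3)) = 0.75 × (1 − e^(-0.724)) = 0.75 × (1 − 0.484809) = 0.386393.
Expected differing sites = pL ≈ 0.386393 × 733 = 283.226069 ≈ 283.

283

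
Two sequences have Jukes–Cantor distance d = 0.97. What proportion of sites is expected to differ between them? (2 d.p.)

0.54

p = (3/4)(1 − e^(−4d/3)) = 0.75 × (1 − e^(-1.293333)) = 0.75 × (1 − 0.274355) = 0.544234.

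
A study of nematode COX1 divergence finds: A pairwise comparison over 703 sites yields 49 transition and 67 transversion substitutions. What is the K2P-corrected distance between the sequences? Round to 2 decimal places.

P = 49/703 ≈ 0.069701 and Q = 67/703 ≈ 0.095306.
Under the Kimura two-parameter model, d = −½ ln(1 − 2P − Q) − ¼ ln(1 − 2Q).
1 − 2P − Q = 0.765292, giving −½ ln(0.765292) = 0.133749.
1 − 2Q = 0.809388, giving −¼ ln(0.809388) = 0.052869.
d = 0.133749 + 0.052869 = 0.186618.

0.19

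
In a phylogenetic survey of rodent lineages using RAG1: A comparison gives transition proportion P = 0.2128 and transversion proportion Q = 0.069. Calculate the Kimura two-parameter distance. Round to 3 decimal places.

0.378

Under the Kimura two-parameter model, d = −½ ln(1 − 2P − Q) − ¼ ln(1 − 2Q).
1 − 2P − Q = 0.5054, giving −½ ln(0.5054) = 0.341203.
1 − 2Q = 0.862, giving −¼ ln(0.862) = 0.037125.
d = 0.341203 + 0.037125 = 0.378328.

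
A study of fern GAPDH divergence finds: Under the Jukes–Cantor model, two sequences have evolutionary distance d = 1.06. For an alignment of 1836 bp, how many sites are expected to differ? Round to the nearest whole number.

Invert JC69: p = (3/4)(1 − e^(−4d/3)) = 0.75 × (1 − e^(-1.413333)) = 0.75 × (1 − 0.243331) = 0.567502.
Expected differing sites = pL ≈ 0.567502 × 1836 = 1041.933672 ≈ 1042.

1042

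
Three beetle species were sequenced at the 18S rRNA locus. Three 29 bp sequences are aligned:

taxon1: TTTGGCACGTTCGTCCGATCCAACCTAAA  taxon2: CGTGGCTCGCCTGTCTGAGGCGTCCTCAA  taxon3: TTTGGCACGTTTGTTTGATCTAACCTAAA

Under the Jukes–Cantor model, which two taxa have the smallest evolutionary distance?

taxon1–taxon2: 12/29 differ, p = 0.414, d = 0.602.
taxon1–taxon3: 4/29 differ, p = 0.138, d = 0.152.
taxon2–taxon3: 12/29 differ, p = 0.414, d = 0.602.
The smallest distance is between taxon1 and taxon3.

taxon1 and taxon3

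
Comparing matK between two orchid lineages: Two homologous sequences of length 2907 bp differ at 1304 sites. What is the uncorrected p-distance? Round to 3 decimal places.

0.449

p = 1304/2907 = 0.448572… ≈ 0.449 (to 3 d.p.).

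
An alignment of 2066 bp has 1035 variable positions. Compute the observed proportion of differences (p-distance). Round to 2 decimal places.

p = 1035/2066 = 0.500968… ≈ 0.50 (to 2 d.p.).

0.50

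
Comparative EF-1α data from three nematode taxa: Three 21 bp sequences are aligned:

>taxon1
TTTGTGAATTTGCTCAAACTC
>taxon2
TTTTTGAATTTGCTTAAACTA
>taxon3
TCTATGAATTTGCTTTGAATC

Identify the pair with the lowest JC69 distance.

taxon1 and taxon2

taxon1–taxon2: 3/21 differ, p = 0.143, d = 0.158.
taxon1–taxon3: 6/21 differ, p = 0.286, d = 0.360.
taxon2–taxon3: 6/21 differ, p = 0.286, d = 0.360.
The smallest distance is between taxon1 and taxon2.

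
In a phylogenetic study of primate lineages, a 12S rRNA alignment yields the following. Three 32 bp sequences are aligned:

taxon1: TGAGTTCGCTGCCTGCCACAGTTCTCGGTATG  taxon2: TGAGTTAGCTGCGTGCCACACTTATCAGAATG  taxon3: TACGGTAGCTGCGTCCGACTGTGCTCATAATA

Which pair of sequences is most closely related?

taxon1–taxon2: 6/32 differ, p = 0.188, d = 0.216.
taxon1–taxon3: 13/32 differ, p = 0.406, d = 0.585.
taxon2–taxon3: 11/32 differ, p = 0.344, d = 0.460.
The smallest distance is between taxon1 and taxon2.

taxon1 and taxon2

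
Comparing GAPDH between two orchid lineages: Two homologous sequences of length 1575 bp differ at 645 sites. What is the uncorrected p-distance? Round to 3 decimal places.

p = 645/1575 = 0.409523… ≈ 0.410 (to 3 d.p.).

0.410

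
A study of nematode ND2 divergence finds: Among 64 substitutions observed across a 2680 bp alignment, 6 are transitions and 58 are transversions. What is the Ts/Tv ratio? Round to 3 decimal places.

0.103

R = 6/58 = 0.103448… ≈ 0.103 (to 3 d.p.).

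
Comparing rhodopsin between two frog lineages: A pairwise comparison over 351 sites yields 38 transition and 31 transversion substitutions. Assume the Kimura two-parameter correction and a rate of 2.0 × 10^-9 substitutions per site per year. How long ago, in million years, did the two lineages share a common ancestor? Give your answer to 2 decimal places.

57.60

P = 38/351 ≈ 0.108262 and Q = 31/351 ≈ 0.088319.
Under the Kimura two-parameter model, d = −½ ln(1 − 2P − Q) − ¼ ln(1 − 2Q).
1 − 2P − Q = 0.695157, giving −½ ln(0.695157) = 0.181809.
1 − 2Q = 0.823362, giving −¼ ln(0.823362) = 0.048590.
d = 0.181809 + 0.048590 = 0.230399.
Under a molecular clock d = 2μt, so t = d/(2μ) = 0.230399 / (2 × 2.0 × 10^-9) = 57.60 million years.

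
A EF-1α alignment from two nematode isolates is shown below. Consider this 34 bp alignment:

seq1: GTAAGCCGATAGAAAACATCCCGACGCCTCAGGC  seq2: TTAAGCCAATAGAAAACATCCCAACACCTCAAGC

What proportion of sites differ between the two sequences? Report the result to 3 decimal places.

The sequences differ at 5 of 34 positions (sites 1, 8, 23, 26, 32).
p = 5/34 = 0.147058… ≈ 0.147 (to 3 d.p.).

0.147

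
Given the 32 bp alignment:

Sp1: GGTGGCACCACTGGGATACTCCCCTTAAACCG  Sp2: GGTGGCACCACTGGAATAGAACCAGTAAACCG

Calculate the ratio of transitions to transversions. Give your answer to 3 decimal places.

Transitions are A↔G and C↔T; transversions are all other mismatches.
Transitions: 1. Transversions: 5.
R = 1/5 = 0.200.

0.200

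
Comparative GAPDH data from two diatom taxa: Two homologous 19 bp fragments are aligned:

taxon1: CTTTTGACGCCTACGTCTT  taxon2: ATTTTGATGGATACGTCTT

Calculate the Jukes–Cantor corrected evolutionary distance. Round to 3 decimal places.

0.247

The sequences differ at 4 of 19 sites (1, 8, 10, 11), so p = 4/19 ≈ 0.210526.
d = −(3/4) ln(1 − 4p/3) = −0.75 ln(1 − 0.280701) = −0.75 ln(0.719299)
  = −0.75 × (-0.329478) = 0.247109 substitutions/site.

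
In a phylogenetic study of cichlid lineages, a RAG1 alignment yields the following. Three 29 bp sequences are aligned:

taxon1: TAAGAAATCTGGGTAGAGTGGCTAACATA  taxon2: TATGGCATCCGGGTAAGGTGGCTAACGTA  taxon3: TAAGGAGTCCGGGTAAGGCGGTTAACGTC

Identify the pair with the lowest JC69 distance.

taxon2 and taxon3

taxon1–taxon2: 7/29 differ, p = 0.241, d = 0.291.
taxon1–taxon3: 9/29 differ, p = 0.310, d = 0.401.
taxon2–taxon3: 6/29 differ, p = 0.207, d = 0.242.
The smallest distance is between taxon2 and taxon3.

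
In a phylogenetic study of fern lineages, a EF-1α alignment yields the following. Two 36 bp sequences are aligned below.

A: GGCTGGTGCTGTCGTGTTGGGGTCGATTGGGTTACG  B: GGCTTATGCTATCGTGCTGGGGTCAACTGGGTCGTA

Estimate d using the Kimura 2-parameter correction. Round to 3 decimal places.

Of 36 sites, 9 differences are transitions and 1 are transversions, so P = 9/36 = 0.25 and Q = 1/36 ≈ 0.027778.
Under the Kimura two-parameter model, d = −½ ln(1 − 2P − Q) − ¼ ln(1 − 2Q).
1 − 2P − Q = 0.472222, giving −½ ln(0.472222) = 0.375153.
1 − 2Q = 0.944444, giving −¼ ln(0.944444) = 0.014290.
d = 0.375153 + 0.014290 = 0.389443.

0.389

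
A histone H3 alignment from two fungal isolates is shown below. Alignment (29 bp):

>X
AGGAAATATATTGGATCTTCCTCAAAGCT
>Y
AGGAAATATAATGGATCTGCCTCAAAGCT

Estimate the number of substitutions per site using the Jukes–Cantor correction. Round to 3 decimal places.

0.072

The sequences differ at 2 of 29 sites (11, 19), so p = 2/29 ≈ 0.068966.
d = −(3/4) ln(1 − 4p/3) = −0.75 ln(1 − 0.091955) = −0.75 ln(0.908045)
  = −0.75 × (-0.096461) = 0.072346 substitutions/site.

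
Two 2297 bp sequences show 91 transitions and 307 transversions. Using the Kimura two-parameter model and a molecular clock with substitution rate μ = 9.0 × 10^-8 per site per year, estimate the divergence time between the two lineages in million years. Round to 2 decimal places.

1.10

P = 91/2297 ≈ 0.039617 and Q = 307/2297 ≈ 0.133653.
Under the Kimura two-parameter model, d = −½ ln(1 − 2P − Q) − ¼ ln(1 − 2Q).
1 − 2P − Q = 0.787113, giving −½ ln(0.787113) = 0.119692.
1 − 2Q = 0.732694, giving −¼ ln(0.732694) = 0.077757.
d = 0.119692 + 0.077757 = 0.197449.
Under a molecular clock d = 2μt, so t = d/(2μ) = 0.197449 / (2 × 9.0 × 10^-8) = 1.10 million years.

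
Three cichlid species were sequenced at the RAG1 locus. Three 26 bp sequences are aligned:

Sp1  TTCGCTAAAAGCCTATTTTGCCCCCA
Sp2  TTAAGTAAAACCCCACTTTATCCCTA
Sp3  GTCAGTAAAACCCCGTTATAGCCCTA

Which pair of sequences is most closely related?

Sp2 and Sp3

Sp1–Sp2: 9/26 differ, p = 0.346, d = 0.464.
Sp1–Sp3: 10/26 differ, p = 0.385, d = 0.539.
Sp2–Sp3: 6/26 differ, p = 0.231, d = 0.276.
The smallest distance is between Sp2 and Sp3.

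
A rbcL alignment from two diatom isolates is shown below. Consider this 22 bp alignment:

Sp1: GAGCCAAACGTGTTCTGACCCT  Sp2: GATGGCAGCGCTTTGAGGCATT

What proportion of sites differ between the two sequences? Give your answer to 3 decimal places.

The sequences differ at 12 of 22 positions.
p = 12/22 = 0.545454… ≈ 0.545 (to 3 d.p.).

0.545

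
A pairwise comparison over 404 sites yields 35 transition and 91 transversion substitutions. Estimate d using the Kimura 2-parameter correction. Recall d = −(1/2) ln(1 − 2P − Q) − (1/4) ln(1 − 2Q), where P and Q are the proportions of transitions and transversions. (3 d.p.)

0.404

P = 35/404 ≈ 0.086634 and Q = 91/404 ≈ 0.225248.
Under the Kimura two-parameter model, d = −½ ln(1 − 2P − Q) − ¼ ln(1 − 2Q).
1 − 2P − Q = 0.601484, giving −½ ln(0.601484) = 0.254178.
1 − 2Q = 0.549504, giving −¼ ln(0.549504) = 0.149685.
d = 0.254178 + 0.149685 = 0.403863.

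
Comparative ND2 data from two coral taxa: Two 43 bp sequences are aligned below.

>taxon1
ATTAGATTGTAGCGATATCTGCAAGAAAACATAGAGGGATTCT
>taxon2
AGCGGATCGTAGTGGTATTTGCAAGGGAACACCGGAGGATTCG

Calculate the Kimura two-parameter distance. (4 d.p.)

0.4730

Of 43 sites, 11 differences are transitions and 3 are transversions, so P = 11/43 ≈ 0.255814 and Q = 3/43 ≈ 0.069767.
Under the Kimura two-parameter model, d = −½ ln(1 − 2P − Q) − ¼ ln(1 − 2Q).
1 − 2P − Q = 0.418605, giving −½ ln(0.418605) = 0.435414.
1 − 2Q = 0.860466, giving −¼ ln(0.860466) = 0.037570.
d = 0.435414 + 0.037570 = 0.472984.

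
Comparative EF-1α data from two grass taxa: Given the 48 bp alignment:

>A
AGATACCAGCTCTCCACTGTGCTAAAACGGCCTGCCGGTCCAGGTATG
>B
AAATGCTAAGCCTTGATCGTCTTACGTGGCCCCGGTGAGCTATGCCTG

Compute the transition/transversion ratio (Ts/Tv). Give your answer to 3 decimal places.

1.364

Transitions are A↔G and C↔T; transversions are all other mismatches.
Transitions: 15. Transversions: 11.
R = 15/11 = 1.363636… ≈ 1.364 (to 3 d.p.).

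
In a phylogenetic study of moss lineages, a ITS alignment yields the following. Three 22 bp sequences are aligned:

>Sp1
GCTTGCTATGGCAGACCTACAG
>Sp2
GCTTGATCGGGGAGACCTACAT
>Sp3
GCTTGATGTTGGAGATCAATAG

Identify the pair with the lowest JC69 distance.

Sp1 and Sp2

Sp1–Sp2: 5/22 differ, p = 0.227, d = 0.271.
Sp1–Sp3: 7/22 differ, p = 0.318, d = 0.414.
Sp2–Sp3: 7/22 differ, p = 0.318, d = 0.414.
The smallest distance is between Sp1 and Sp2.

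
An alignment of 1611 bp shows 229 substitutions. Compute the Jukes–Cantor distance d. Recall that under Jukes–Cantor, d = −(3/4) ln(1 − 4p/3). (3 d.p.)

0.158

p = 229/1611 ≈ 0.142148.
d = −(3/4) ln(1 − 4p/3) = −0.75 ln(1 − 0.189531) = −0.75 ln(0.810469)
  = −0.75 × (-0.210142) = 0.157607 substitutions/site.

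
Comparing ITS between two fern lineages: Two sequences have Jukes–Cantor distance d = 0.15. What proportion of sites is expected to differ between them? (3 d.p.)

0.136

p = (3/4)(1 − e^(−4d/3)) = 0.75 × (1 − e^(-0.2)) = 0.75 × (1 − 0.818731) = 0.135952.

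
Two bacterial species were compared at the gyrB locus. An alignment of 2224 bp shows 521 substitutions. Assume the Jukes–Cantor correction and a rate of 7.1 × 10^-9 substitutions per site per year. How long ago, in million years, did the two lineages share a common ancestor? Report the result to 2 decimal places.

19.78

p = 521/2224 ≈ 0.234263.
d = −(3/4) ln(1 − 4p/3) = −0.75 ln(1 − 0.312351) = −0.75 ln(0.687649)
  = −0.75 × (-0.374477) = 0.280858 substitutions/site.
Under a molecular clock d = 2μt, so t = d/(2μ) = 0.280858 / (2 × 7.1 × 10^-9) = 19.78 million years.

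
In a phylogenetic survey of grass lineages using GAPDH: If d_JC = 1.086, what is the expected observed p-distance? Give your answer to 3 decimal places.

p = (3/4)(1 − e^(−4d/3)) = 0.75 × (1 − e^(-1.448)) = 0.75 × (1 − 0.235040) = 0.573720.

0.574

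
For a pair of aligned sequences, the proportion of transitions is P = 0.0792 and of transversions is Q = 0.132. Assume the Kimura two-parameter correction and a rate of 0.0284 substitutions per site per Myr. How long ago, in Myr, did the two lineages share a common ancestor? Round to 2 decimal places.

Under the Kimura two-parameter model, d = −½ ln(1 − 2P − Q) − ¼ ln(1 − 2Q).
1 − 2P − Q = 0.7096, giving −½ ln(0.7096) = 0.171527.
1 − 2Q = 0.736, giving −¼ ln(0.736) = 0.076631.
d = 0.171527 + 0.076631 = 0.248158.
Under a molecular clock d = 2μt, so t = d/(2μ) = 0.248158 / (2 × 0.0284) = 4.37 Myr.

4.37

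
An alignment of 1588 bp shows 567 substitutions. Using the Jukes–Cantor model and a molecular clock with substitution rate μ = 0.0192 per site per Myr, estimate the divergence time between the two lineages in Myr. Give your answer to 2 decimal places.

p = 567/1588 ≈ 0.357053.
d = −(3/4) ln(1 − 4p/3) = −0.75 ln(1 − 0.476071) = −0.75 ln(0.523929)
  = −0.75 × (-0.646399) = 0.484799 substitutions/site.
Under a molecular clock d = 2μt, so t = d/(2μ) = 0.484799 / (2 × 0.0192) = 12.62 Myr.

12.62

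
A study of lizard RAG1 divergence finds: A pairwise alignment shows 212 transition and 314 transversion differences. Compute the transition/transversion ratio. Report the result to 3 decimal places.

R = 212/314 = 0.675159… ≈ 0.675 (to 3 d.p.).

0.675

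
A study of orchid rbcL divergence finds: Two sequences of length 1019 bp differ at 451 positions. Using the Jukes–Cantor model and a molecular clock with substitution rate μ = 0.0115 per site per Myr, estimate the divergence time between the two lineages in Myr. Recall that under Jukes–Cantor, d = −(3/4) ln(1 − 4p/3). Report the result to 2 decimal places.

29.08

p = 451/1019 ≈ 0.442591.
d = −(3/4) ln(1 − 4p/3) = −0.75 ln(1 − 0.590121) = −0.75 ln(0.409879)
  = −0.75 × (-0.891893) = 0.668920 substitutions/site.
Under a molecular clock d = 2μt, so t = d/(2μ) = 0.668920 / (2 × 0.0115) = 29.08 Myr.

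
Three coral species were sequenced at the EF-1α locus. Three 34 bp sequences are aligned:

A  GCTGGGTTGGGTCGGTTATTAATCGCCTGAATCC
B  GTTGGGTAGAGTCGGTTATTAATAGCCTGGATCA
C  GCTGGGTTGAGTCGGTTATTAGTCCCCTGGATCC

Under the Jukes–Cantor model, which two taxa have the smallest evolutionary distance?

A and C

A–B: 6/34 differ, p = 0.176, d = 0.201.
A–C: 4/34 differ, p = 0.118, d = 0.128.
B–C: 6/34 differ, p = 0.176, d = 0.201.
The smallest distance is between A and C.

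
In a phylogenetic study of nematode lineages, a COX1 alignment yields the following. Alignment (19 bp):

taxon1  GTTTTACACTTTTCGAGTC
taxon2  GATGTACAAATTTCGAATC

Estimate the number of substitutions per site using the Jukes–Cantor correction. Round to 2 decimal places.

0.32

The sequences differ at 5 of 19 sites (2, 4, 9, 10, 17), so p = 5/19 ≈ 0.263158.
d = −(3/4) ln(1 − 4p/3) = −0.75 ln(1 − 0.350877) = −0.75 ln(0.649123)
  = −0.75 × (-0.432133) = 0.324100 substitutions/site.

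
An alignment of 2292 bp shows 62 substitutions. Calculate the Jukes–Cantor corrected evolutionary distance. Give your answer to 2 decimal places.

0.03

p = 62/2292 ≈ 0.027051.
d = −(3/4) ln(1 − 4p/3) = −0.75 ln(1 − 0.036068) = −0.75 ln(0.963932)
  = −0.75 × (-0.036735) = 0.027551 substitutions/site.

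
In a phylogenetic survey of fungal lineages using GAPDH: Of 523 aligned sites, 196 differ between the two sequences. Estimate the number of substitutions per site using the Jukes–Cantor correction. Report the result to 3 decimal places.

p = 196/523 ≈ 0.374761.
d = −(3/4) ln(1 − 4p/3) = −0.75 ln(1 − 0.499681) = −0.75 ln(0.500319)
  = −0.75 × (-0.692509) = 0.519382 substitutions/site.

0.519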